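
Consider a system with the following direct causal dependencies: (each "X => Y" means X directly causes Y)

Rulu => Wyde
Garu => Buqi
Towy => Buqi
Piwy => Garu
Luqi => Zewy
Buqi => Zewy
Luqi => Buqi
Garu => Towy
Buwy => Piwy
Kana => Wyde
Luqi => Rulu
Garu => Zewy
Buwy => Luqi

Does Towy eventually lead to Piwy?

No

Towy leads to Buqi, Zewy; Piwy is not among them.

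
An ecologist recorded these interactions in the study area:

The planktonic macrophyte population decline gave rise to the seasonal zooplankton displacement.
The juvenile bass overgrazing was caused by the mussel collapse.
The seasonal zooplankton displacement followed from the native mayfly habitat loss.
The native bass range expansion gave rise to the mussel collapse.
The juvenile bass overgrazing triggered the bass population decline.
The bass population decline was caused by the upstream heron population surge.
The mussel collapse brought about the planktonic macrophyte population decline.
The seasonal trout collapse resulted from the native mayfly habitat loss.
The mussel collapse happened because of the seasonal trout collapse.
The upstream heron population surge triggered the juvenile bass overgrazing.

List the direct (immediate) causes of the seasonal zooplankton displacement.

Upstream contributors include the seasonal trout collapse, the native bass range expansion, the mussel collapse, but only the native mayfly habitat loss, the planktonic macrophyte population decline feed directly into the seasonal zooplankton displacement.

the native mayfly habitat loss, the planktonic macrophyte population decline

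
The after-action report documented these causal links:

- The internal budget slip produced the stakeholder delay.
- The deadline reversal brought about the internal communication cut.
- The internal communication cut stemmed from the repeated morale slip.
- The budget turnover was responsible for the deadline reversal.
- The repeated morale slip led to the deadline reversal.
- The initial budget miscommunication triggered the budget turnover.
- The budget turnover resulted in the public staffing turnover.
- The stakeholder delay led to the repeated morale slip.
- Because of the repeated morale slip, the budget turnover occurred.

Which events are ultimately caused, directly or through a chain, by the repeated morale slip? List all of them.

the budget turnover, the deadline reversal, the internal communication cut, the public staffing turnover

Direct effects: the budget turnover, the deadline reversal, the internal communication cut.
2 steps out: the public staffing turnover.
Not reachable from it: the internal budget slip, the stakeholder delay, the initial budget miscommunication.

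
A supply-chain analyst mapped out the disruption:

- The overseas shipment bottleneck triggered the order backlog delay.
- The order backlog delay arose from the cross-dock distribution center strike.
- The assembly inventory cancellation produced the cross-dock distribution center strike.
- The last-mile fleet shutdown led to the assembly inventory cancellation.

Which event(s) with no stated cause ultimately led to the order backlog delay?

Tracing upstream from the order backlog delay: the order backlog delay ← the cross-dock distribution center strike ← the assembly inventory cancellation ← the last-mile fleet shutdown.
A separate upstream branch: the order backlog delay ← the overseas shipment bottleneck.
Each of those chain origins has no stated cause.

the last-mile fleet shutdown, the overseas shipment bottleneck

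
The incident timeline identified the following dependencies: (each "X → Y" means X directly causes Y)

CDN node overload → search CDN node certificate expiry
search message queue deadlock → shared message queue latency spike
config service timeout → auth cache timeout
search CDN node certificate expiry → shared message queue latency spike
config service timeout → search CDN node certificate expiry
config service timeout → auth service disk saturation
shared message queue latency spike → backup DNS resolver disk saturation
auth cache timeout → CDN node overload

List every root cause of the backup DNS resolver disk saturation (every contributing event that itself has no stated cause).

the config service timeout, the search message queue deadlock

Tracing upstream from the backup DNS resolver disk saturation: the backup DNS resolver disk saturation ← the shared message queue latency spike ← the search CDN node certificate expiry ← the config service timeout.
A separate upstream branch: the backup DNS resolver disk saturation ← the shared message queue latency spike ← the search message queue deadlock.
Each of those chain origins has no stated cause.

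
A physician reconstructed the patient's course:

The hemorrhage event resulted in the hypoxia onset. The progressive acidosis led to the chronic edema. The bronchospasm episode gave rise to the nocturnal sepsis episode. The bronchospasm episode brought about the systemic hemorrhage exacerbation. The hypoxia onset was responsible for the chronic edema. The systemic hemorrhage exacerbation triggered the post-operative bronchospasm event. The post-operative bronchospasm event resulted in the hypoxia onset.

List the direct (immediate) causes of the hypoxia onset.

the hemorrhage event, the post-operative bronchospasm event

Upstream contributors include the bronchospasm episode, the systemic hemorrhage exacerbation, but only the hemorrhage event, the post-operative bronchospasm event feed directly into the hypoxia onset.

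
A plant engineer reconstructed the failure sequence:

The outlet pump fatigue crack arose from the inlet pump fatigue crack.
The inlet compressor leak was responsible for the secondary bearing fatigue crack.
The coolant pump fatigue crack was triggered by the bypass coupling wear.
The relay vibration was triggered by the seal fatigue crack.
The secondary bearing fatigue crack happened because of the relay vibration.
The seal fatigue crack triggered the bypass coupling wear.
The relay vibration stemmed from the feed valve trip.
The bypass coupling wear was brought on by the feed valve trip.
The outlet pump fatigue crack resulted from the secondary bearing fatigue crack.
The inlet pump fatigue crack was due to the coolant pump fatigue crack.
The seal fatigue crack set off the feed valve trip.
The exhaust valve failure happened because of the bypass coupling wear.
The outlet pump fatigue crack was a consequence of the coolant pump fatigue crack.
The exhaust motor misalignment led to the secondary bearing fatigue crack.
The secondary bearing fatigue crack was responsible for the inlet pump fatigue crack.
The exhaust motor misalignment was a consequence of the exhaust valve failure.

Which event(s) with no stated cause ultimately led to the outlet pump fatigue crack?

Tracing upstream from the outlet pump fatigue crack: the outlet pump fatigue crack ← the coolant pump fatigue crack ← the bypass coupling wear ← the seal fatigue crack.
A separate upstream branch: the outlet pump fatigue crack ← the secondary bearing fatigue crack ← the inlet compressor leak.
Each of those chain origins has no stated cause.

the inlet compressor leak, the seal fatigue crack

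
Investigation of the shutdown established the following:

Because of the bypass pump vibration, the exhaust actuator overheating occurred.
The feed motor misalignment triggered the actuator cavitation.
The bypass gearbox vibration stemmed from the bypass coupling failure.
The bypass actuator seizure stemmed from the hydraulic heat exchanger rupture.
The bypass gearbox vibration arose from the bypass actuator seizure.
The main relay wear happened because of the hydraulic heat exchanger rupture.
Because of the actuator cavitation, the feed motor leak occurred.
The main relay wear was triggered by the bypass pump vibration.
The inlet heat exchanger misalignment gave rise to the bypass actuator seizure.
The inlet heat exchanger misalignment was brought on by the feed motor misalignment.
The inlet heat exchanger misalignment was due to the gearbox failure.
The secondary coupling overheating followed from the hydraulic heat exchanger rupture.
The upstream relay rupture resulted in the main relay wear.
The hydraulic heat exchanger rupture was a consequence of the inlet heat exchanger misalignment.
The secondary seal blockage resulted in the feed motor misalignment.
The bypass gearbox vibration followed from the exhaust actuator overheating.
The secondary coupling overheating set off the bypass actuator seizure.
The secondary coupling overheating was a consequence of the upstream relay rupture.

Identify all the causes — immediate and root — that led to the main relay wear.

Immediate causes of the main relay wear: the hydraulic heat exchanger rupture, the upstream relay rupture, the bypass pump vibration.
Further upstream: the secondary seal blockage, the feed motor misalignment, the gearbox failure, the inlet heat exchanger misalignment.

the bypass pump vibration, the feed motor misalignment, the gearbox failure, the hydraulic heat exchanger rupture, the inlet heat exchanger misalignment, the secondary seal blockage, the upstream relay rupture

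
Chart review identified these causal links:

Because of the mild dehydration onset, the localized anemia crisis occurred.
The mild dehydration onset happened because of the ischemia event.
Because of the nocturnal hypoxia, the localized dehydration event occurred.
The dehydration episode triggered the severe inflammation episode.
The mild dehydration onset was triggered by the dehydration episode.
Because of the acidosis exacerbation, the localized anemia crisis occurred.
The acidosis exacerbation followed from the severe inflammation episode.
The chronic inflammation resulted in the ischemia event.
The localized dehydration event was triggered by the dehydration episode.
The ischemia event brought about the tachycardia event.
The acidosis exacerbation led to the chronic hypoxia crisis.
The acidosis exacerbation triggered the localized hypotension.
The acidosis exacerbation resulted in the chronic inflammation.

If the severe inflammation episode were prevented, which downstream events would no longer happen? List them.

Downstream of the severe inflammation episode: the acidosis exacerbation, the chronic inflammation, the chronic hypoxia crisis, the ischemia event, the mild dehydration onset, the localized hypotension, the tachycardia event, the localized anemia crisis.
Of those, still caused via another path: the mild dehydration onset, the localized anemia crisis.
The remainder have no surviving cause.

the acidosis exacerbation, the chronic hypoxia crisis, the chronic inflammation, the ischemia event, the localized hypotension, the tachycardia event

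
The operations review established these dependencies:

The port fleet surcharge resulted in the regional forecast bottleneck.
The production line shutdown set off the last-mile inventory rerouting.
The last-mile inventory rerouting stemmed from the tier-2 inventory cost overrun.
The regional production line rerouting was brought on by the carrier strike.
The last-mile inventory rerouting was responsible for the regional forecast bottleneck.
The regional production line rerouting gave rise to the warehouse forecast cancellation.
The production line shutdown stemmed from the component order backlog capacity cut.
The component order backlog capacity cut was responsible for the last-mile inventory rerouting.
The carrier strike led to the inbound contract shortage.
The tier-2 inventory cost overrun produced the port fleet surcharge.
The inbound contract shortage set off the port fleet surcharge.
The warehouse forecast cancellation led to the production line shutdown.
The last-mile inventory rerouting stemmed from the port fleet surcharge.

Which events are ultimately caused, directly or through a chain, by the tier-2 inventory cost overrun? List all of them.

Direct effects: the port fleet surcharge, the last-mile inventory rerouting.
2 steps out: the regional forecast bottleneck.
Not reachable from it: the carrier strike, the regional production line rerouting, the inbound contract shortage, the warehouse forecast cancellation, the component order backlog capacity cut, the production line shutdown.

the last-mile inventory rerouting, the port fleet surcharge, the regional forecast bottleneck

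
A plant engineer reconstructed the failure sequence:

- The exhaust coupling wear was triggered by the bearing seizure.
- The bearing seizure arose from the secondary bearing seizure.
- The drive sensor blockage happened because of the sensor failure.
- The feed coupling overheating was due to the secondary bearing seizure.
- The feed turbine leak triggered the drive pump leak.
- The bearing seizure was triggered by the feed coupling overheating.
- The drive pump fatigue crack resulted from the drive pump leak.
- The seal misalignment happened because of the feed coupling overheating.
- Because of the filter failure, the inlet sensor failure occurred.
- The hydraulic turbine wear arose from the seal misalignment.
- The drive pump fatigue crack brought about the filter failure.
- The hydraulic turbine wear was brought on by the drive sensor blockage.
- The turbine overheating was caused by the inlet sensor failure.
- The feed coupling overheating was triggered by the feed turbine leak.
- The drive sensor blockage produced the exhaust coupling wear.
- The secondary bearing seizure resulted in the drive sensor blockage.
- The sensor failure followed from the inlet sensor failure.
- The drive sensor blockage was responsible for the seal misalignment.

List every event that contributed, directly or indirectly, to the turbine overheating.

Immediate cause of the turbine overheating: the inlet sensor failure.
Further upstream: the feed turbine leak, the drive pump leak, the drive pump fatigue crack, the filter failure.

the drive pump fatigue crack, the drive pump leak, the feed turbine leak, the filter failure, the inlet sensor failure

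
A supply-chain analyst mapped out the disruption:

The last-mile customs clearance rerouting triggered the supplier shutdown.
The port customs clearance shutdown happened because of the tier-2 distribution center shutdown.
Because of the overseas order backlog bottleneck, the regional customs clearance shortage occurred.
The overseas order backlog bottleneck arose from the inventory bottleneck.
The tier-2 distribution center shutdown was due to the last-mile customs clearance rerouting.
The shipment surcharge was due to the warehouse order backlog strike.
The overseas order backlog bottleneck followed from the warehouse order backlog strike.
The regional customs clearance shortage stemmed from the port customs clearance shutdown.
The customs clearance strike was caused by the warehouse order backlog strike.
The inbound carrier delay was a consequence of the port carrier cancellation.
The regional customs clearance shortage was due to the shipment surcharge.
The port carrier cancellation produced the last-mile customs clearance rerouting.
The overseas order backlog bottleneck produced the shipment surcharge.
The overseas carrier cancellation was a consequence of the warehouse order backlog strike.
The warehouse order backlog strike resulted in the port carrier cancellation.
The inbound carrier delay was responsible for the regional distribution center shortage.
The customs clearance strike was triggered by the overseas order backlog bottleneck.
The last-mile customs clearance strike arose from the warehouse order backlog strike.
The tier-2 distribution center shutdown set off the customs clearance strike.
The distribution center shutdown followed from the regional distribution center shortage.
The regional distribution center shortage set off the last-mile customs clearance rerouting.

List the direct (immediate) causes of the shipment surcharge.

Upstream contributors include the inventory bottleneck, but only the overseas order backlog bottleneck, the warehouse order backlog strike feed directly into the shipment surcharge.

the overseas order backlog bottleneck, the warehouse order backlog strike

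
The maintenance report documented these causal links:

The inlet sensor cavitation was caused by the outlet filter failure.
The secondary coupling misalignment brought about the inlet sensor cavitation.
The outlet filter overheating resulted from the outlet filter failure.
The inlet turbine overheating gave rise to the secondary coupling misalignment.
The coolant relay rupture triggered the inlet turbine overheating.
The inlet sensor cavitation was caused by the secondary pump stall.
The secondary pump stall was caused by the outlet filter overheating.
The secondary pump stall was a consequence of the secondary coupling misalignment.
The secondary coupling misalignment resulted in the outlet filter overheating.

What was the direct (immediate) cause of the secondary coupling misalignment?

the inlet turbine overheating

Upstream contributors include the coolant relay rupture, but only the inlet turbine overheating feeds directly into the secondary coupling misalignment.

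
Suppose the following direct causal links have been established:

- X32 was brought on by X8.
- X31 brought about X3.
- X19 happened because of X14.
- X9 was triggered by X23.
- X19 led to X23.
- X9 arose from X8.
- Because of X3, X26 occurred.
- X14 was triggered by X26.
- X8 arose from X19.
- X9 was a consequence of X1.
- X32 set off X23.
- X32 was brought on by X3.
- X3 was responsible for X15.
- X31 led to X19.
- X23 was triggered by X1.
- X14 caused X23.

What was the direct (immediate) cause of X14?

X26

Upstream contributors include X31, X3, but only X26 feeds directly into X14.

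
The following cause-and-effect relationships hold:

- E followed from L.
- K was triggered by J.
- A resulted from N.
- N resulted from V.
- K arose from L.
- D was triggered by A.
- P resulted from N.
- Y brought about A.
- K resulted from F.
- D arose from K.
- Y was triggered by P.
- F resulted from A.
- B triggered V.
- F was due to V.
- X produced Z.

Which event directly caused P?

N

Upstream contributors include B, V, but only N feeds directly into P.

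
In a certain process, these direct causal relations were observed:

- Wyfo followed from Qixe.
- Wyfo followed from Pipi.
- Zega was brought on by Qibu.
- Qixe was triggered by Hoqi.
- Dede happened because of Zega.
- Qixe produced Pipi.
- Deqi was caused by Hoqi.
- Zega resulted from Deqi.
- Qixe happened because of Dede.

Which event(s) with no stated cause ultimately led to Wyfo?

Tracing upstream from Wyfo: Wyfo ← Qixe ← Dede ← Zega ← Qibu.
A separate upstream branch: Wyfo ← Qixe ← Hoqi.
Each of those chain origins has no stated cause.

Hoqi, Qibu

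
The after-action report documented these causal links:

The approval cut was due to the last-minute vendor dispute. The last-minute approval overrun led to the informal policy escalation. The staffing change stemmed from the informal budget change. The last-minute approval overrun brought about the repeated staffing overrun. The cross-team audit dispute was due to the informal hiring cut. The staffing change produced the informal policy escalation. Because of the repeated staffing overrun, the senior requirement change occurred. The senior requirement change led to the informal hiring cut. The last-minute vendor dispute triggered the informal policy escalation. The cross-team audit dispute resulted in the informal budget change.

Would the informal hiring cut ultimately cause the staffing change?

Yes

There is a causal chain: the informal hiring cut → the cross-team audit dispute → the informal budget change → the staffing change.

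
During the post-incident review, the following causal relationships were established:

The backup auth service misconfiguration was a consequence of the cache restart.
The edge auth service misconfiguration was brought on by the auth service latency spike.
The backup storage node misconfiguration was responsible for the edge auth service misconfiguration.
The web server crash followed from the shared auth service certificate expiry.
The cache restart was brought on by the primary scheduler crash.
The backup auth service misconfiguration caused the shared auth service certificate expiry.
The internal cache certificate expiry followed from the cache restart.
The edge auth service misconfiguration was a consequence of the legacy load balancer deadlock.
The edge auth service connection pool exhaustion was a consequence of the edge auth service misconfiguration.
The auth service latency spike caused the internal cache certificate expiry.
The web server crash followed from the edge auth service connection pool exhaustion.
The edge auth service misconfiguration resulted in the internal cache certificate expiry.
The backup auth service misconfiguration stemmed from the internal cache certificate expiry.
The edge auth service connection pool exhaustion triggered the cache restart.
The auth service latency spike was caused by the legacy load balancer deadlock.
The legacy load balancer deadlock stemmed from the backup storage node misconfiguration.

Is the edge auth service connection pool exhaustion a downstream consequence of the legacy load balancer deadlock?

Yes

There is a causal chain: the legacy load balancer deadlock → the edge auth service misconfiguration → the edge auth service connection pool exhaustion.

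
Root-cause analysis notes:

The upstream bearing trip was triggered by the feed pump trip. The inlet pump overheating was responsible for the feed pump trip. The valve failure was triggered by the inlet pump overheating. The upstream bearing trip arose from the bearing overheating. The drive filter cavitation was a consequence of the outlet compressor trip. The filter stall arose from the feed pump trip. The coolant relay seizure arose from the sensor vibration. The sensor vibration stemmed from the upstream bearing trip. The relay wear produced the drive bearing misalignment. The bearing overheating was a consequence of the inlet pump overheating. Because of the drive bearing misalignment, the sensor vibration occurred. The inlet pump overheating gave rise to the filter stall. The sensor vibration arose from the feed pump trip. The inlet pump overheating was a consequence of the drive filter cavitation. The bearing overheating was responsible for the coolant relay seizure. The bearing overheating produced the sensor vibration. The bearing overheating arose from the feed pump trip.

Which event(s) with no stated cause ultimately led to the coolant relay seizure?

Tracing upstream from the coolant relay seizure: the coolant relay seizure ← the bearing overheating ← the inlet pump overheating ← the drive filter cavitation ← the outlet compressor trip.
A separate upstream branch: the coolant relay seizure ← the sensor vibration ← the drive bearing misalignment ← the relay wear.
Each of those chain origins has no stated cause.

the outlet compressor trip, the relay wear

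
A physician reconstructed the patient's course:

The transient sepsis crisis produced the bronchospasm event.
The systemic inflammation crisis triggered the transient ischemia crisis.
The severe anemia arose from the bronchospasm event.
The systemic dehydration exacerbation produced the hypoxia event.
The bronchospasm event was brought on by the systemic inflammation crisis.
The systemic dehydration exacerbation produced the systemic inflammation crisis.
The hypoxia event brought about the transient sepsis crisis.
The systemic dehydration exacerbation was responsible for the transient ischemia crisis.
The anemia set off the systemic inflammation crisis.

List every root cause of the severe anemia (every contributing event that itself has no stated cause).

the anemia, the systemic dehydration exacerbation

Tracing upstream from the severe anemia: the severe anemia ← the bronchospasm event ← the systemic inflammation crisis ← the systemic dehydration exacerbation.
A separate upstream branch: the severe anemia ← the bronchospasm event ← the systemic inflammation crisis ← the anemia.
Each of those chain origins has no stated cause.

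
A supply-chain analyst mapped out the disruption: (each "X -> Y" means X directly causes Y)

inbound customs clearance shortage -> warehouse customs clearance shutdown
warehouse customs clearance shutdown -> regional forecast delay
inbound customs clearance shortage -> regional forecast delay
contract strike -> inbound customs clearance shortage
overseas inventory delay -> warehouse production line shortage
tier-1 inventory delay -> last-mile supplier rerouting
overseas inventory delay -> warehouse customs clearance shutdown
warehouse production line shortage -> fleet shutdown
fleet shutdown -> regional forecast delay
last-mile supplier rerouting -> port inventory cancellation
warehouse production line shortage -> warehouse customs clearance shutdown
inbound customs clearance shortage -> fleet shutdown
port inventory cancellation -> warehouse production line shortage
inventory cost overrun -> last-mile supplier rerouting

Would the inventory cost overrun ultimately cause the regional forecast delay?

Yes

There is a causal chain: the inventory cost overrun → the last-mile supplier rerouting → the port inventory cancellation → the warehouse production line shortage → the fleet shutdown → the regional forecast delay.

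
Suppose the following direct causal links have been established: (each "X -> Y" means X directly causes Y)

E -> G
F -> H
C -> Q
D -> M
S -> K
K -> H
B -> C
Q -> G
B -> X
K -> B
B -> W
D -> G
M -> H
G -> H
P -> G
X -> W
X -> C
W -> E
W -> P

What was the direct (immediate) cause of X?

Upstream contributors include S, K, but only B feeds directly into X.

B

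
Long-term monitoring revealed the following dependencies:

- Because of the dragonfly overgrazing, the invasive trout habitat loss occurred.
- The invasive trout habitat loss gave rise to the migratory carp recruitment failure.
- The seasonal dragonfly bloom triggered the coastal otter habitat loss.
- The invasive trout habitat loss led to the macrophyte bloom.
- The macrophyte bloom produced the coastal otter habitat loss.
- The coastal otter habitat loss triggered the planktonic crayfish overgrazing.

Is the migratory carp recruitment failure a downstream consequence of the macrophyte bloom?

No

The macrophyte bloom leads to the coastal otter habitat loss, the planktonic crayfish overgrazing; the migratory carp recruitment failure is not among them.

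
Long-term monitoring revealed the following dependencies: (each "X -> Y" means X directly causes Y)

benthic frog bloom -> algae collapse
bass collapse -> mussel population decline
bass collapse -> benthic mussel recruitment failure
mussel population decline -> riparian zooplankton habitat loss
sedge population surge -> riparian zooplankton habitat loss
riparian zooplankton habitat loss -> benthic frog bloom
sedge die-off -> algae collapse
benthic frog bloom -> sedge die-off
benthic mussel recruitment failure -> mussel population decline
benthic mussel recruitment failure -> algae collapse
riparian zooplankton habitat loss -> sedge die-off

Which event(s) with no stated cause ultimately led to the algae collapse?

Tracing upstream from the algae collapse: the algae collapse ← the benthic mussel recruitment failure ← the bass collapse.
A separate upstream branch: the algae collapse ← the benthic frog bloom ← the riparian zooplankton habitat loss ← the sedge population surge.
Each of those chain origins has no stated cause.

the bass collapse, the sedge population surge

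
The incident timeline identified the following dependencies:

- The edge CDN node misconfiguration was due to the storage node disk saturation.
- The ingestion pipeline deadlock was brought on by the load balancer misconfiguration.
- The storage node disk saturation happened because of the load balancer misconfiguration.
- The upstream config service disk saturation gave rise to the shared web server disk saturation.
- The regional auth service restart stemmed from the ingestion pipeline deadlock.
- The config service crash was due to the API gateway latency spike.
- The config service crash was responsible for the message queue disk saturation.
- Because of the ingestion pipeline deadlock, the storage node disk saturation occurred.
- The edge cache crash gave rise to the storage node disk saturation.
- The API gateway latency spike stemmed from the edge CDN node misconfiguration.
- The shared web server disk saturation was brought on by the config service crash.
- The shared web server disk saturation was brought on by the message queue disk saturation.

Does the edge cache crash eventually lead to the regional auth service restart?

The edge cache crash leads to the storage node disk saturation, the edge CDN node misconfiguration, the API gateway latency spike, the config service crash, the message queue disk saturation, the shared web server disk saturation; the regional auth service restart is not among them.

No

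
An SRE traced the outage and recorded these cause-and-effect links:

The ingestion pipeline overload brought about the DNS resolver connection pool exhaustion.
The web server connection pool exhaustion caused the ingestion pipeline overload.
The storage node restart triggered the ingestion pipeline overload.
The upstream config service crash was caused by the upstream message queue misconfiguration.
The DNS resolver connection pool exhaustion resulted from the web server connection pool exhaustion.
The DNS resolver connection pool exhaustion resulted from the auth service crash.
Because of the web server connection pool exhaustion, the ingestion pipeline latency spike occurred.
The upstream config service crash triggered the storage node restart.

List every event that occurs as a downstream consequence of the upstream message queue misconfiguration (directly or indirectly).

Direct effects: the upstream config service crash.
2 steps out: the storage node restart.
3 steps out: the ingestion pipeline overload.
4 steps out: the DNS resolver connection pool exhaustion.
Not reachable from it: the web server connection pool exhaustion, the ingestion pipeline latency spike, the auth service crash.

the DNS resolver connection pool exhaustion, the ingestion pipeline overload, the storage node restart, the upstream config service crash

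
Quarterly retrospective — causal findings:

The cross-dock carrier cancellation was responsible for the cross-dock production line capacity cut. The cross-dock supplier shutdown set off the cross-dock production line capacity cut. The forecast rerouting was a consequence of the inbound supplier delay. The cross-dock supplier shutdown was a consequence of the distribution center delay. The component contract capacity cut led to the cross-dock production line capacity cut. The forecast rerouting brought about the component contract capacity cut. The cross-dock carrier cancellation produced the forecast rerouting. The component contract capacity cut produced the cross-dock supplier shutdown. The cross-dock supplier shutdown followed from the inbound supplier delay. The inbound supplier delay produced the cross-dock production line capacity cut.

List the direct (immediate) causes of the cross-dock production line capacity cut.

Upstream contributors include the forecast rerouting, the distribution center delay, but only the component contract capacity cut, the cross-dock carrier cancellation, the cross-dock supplier shutdown, the inbound supplier delay feed directly into the cross-dock production line capacity cut.

the component contract capacity cut, the cross-dock carrier cancellation, the cross-dock supplier shutdown, the inbound supplier delay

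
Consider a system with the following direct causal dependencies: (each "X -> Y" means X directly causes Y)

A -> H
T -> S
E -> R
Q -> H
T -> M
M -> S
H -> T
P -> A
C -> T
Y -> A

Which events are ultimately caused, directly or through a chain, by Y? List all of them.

A, H, M, S, T

Direct effects: A.
2 steps out: H.
3 steps out: T.
4 steps out: M, S.
Not reachable from it: C, E, R, P, Q.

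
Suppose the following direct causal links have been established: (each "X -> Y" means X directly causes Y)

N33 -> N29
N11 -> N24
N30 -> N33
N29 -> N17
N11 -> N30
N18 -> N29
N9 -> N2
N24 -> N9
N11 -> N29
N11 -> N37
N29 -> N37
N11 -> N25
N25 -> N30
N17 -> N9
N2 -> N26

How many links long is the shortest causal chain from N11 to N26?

4

Shortest chain: N11 → N24 → N9 → N2 → N26.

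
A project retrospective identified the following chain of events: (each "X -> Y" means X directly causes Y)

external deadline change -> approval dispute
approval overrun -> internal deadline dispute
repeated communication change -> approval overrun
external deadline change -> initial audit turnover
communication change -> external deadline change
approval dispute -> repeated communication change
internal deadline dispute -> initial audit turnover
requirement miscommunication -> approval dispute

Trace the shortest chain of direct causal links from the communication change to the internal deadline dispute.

the communication change → the external deadline change
the external deadline change → the approval dispute
the approval dispute → the repeated communication change
the repeated communication change → the approval overrun
the approval overrun → the internal deadline dispute
Length: 5 steps.

the communication change → the external deadline change → the approval dispute → the repeated communication change → the approval overrun → the internal deadline dispute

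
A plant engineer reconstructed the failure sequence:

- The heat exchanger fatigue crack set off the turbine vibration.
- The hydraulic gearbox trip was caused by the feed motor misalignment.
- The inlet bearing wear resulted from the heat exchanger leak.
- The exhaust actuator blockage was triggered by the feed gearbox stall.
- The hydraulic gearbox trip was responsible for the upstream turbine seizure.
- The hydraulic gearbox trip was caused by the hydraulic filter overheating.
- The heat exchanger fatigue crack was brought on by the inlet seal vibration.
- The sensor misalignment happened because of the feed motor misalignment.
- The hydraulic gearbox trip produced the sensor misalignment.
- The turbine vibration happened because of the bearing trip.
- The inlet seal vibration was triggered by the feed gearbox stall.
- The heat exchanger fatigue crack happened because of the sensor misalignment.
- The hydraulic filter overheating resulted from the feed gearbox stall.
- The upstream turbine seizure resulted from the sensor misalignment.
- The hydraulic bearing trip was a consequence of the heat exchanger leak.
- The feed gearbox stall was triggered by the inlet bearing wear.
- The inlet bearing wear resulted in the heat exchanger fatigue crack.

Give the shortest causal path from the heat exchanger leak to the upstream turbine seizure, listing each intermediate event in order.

the heat exchanger leak → the inlet bearing wear
the inlet bearing wear → the feed gearbox stall
the feed gearbox stall → the hydraulic filter overheating
the hydraulic filter overheating → the hydraulic gearbox trip
the hydraulic gearbox trip → the upstream turbine seizure
Length: 5 steps.

the heat exchanger leak → the inlet bearing wear → the feed gearbox stall → the hydraulic filter overheating → the hydraulic gearbox trip → the upstream turbine seizure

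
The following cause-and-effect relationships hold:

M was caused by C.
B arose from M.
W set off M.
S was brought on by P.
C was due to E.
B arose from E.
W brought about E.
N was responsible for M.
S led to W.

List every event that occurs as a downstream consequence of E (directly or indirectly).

Direct effects: C, B.
2 steps out: M.
Not reachable from it: P, S, N, W.

B, C, M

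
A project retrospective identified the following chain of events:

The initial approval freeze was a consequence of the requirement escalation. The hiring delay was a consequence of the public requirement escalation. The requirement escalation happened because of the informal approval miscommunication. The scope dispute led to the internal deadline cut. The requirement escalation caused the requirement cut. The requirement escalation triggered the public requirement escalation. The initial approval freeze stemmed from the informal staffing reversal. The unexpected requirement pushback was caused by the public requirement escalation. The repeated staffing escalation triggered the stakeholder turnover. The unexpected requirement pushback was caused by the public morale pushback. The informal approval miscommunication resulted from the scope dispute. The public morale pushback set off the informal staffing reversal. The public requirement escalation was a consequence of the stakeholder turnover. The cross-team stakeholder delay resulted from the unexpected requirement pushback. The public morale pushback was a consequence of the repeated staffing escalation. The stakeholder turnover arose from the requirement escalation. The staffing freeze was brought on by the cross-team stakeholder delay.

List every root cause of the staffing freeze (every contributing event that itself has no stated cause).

Tracing upstream from the staffing freeze: the staffing freeze ← the cross-team stakeholder delay ← the unexpected requirement pushback ← the public morale pushback ← the repeated staffing escalation.
A separate upstream branch: the staffing freeze ← the cross-team stakeholder delay ← the unexpected requirement pushback ← the public requirement escalation ← the requirement escalation ← the informal approval miscommunication ← the scope dispute.
Each of those chain origins has no stated cause.

the repeated staffing escalation, the scope dispute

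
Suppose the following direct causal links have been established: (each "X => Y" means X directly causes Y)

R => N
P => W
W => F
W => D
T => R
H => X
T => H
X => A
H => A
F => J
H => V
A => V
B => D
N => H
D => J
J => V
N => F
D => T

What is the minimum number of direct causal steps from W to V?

3

Shortest chain: W → D → J → V.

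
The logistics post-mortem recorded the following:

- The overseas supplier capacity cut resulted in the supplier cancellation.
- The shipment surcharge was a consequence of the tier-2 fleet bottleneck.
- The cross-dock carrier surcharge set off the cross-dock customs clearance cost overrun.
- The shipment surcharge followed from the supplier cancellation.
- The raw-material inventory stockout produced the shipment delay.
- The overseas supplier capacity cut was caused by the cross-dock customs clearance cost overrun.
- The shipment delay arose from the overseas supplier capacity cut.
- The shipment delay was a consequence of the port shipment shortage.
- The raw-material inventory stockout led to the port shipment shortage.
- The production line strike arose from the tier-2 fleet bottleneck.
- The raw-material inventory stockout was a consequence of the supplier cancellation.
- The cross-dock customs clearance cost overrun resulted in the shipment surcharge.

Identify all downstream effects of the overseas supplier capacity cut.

the port shipment shortage, the raw-material inventory stockout, the shipment delay, the shipment surcharge, the supplier cancellation

Direct effects: the supplier cancellation, the shipment delay.
2 steps out: the raw-material inventory stockout, the shipment surcharge.
3 steps out: the port shipment shortage.
Not reachable from it: the tier-2 fleet bottleneck, the cross-dock carrier surcharge, the production line strike, the cross-dock customs clearance cost overrun.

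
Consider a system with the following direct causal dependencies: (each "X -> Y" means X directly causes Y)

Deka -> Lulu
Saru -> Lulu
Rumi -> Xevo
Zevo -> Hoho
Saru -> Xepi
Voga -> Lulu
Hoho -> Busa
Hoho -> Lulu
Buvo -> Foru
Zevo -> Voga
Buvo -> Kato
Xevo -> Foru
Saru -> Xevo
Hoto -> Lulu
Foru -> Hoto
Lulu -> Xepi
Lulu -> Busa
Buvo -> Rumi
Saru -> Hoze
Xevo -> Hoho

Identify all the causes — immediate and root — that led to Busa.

Immediate causes of Busa: Hoho, Lulu.
Further upstream: Buvo, Rumi, Saru, Xevo, Zevo, Voga, Deka, Foru, Hoto.

Buvo, Deka, Foru, Hoho, Hoto, Lulu, Rumi, Saru, Voga, Xevo, Zevo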